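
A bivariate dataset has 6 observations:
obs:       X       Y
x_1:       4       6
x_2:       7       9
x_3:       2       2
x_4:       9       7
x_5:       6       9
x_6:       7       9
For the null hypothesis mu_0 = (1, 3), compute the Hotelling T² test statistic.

Step 1 — sample mean vector:
  mean(X) = (4 + 7 + 2 + 9 + 6 + 7) / 6 = 35/6 = 5.8333
  mean(Y) = (6 + 9 + 2 + 7 + 9 + 9) / 6 = 42/6 = 7
  x̄ = (5.8333, 7),  deviation x̄ - mu_0 = (5.8333, 7) - (1, 3) = (4.8333, 4).

Step 2 — sample covariance matrix, S[i,j] = (1/(n-1)) · Σ_k (x_{k,i} - mean_i) · (x_{k,j} - mean_j), divisor n-1 = 5:
  S[X,X] = ((-1.8333)·(-1.8333) + (1.1667)·(1.1667) + (-3.8333)·(-3.8333) + (3.1667)·(3.1667) + (0.1667)·(0.1667) + (1.1667)·(1.1667)) / 5 = 30.8333/5 = 6.1667
  S[X,Y] = ((-1.8333)·(-1) + (1.1667)·(2) + (-3.8333)·(-5) + (3.1667)·(0) + (0.1667)·(2) + (1.1667)·(2)) / 5 = 26/5 = 5.2
  S[Y,Y] = ((-1)·(-1) + (2)·(2) + (-5)·(-5) + (0)·(0) + (2)·(2) + (2)·(2)) / 5 = 38/5 = 7.6
  S = [[6.1667, 5.2],
 [5.2, 7.6]].

Step 3 — invert S. det(S) = 6.1667·7.6 - (5.2)² = 19.8267.
  S^{-1} = (1/det) · [[d, -b], [-b, a]] = [[0.3833, -0.2623],
 [-0.2623, 0.311]].

Step 4 — quadratic form (x̄ - mu_0)^T · S^{-1} · (x̄ - mu_0):
  S^{-1} · (x̄ - mu_0) = (0.8036, -0.0235),
  (x̄ - mu_0)^T · [...] = (4.8333)·(0.8036) + (4)·(-0.0235) = 3.7901.

Step 5 — scale by n: T² = 6 · 3.7901 = 22.7404.

T² ≈ 22.7404


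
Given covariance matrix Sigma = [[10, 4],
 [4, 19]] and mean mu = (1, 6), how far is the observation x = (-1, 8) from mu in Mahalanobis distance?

Step 1 — centre the observation: (x - mu) = (-2, 2).

Step 2 — invert Sigma. det(Sigma) = 10·19 - (4)² = 174.
  Sigma^{-1} = (1/det) · [[d, -b], [-b, a]] = [[0.1092, -0.023],
 [-0.023, 0.0575]].

Step 3 — form the quadratic (x - mu)^T · Sigma^{-1} · (x - mu):
  Sigma^{-1} · (x - mu) = (-0.2644, 0.1609).
  (x - mu)^T · [Sigma^{-1} · (x - mu)] = (-2)·(-0.2644) + (2)·(0.1609) = 0.8506.

Step 4 — take square root: d = √(0.8506) ≈ 0.9223.

d(x, mu) = √(0.8506) ≈ 0.9223


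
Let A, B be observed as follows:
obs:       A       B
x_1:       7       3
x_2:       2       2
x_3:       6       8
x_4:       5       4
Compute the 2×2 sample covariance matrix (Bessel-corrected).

Step 1 — column means:
  mean(A) = (7 + 2 + 6 + 5) / 4 = 20/4 = 5
  mean(B) = (3 + 2 + 8 + 4) / 4 = 17/4 = 4.25

Step 2 — sample covariance S[i,j] = (1/(n-1)) · Σ_k (x_{k,i} - mean_i) · (x_{k,j} - mean_j), with n-1 = 3.
  S[A,A] = ((2)·(2) + (-3)·(-3) + (1)·(1) + (0)·(0)) / 3 = 14/3 = 4.6667
  S[A,B] = ((2)·(-1.25) + (-3)·(-2.25) + (1)·(3.75) + (0)·(-0.25)) / 3 = 8/3 = 2.6667
  S[B,B] = ((-1.25)·(-1.25) + (-2.25)·(-2.25) + (3.75)·(3.75) + (-0.25)·(-0.25)) / 3 = 20.75/3 = 6.9167

S is symmetric (S[j,i] = S[i,j]). Assembling:

S = [[4.6667, 2.6667],
 [2.6667, 6.9167]]


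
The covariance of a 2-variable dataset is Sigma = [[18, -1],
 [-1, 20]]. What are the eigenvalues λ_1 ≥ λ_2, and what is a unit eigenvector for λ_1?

Step 1 — characteristic polynomial of 2×2 Sigma:
  det(Sigma - λI) = λ² - trace · λ + det = 0.
  trace = 18 + 20 = 38, det = 18·20 - (-1)² = 359.
Step 2 — discriminant:
  Δ = trace² - 4·det = 1444 - 1436 = 8.
Step 3 — eigenvalues:
  λ = (trace ± √Δ)/2 = (38 ± 2.8284)/2,
  λ_1 = 20.4142,  λ_2 = 17.5858.

Step 4 — unit eigenvector for λ_1: solve (Sigma - λ_1 I)v = 0. First row:
  (18 - 20.4142)·v_x + (-1)·v_y = 0, i.e. (-2.4142)·v_x + (-1)·v_y = 0,
  so v ∝ (b, λ_1 - a) = (-1, 2.4142); multiply by -1 so the first entry is positive: u = (1, -2.4142).
  ||u|| = √((1)² + (-2.4142)²) = √(6.8284) ≈ 2.6131,
  v_1 = u/||u|| ≈ (0.3827, -0.9239) (||v_1|| = 1).

λ_1 = 20.4142,  λ_2 = 17.5858;  v_1 ≈ (0.3827, -0.9239)


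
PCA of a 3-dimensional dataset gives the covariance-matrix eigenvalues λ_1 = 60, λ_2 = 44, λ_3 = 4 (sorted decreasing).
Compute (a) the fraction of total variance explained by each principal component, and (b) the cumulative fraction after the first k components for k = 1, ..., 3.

Step 1 — total variance = trace(Sigma) = Σ λ_i = 60 + 44 + 4 = 108.

Step 2 — fraction explained by component i = λ_i / Σ λ:
  PC1: 60/108 = 0.5556
  PC2: 44/108 = 0.4074
  PC3: 4/108 = 0.037

Step 3 — cumulative fraction after k components = (λ_1 + ... + λ_k) / Σ λ:
  k = 1: 60/108 = 0.5556
  k = 2: (60 + 44)/108 = 104/108 = 0.963
  k = 3: (60 + 44 + 4)/108 = 108/108 = 1

Summary (fraction, with percent):

explained: PC1 0.5556 (55.56%), PC2 0.4074 (40.74%), PC3 0.037 (3.7%);  cumulative: 0.5556, 0.963, 1


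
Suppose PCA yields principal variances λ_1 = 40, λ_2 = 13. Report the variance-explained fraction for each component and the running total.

Step 1 — total variance = trace(Sigma) = Σ λ_i = 40 + 13 = 53.

Step 2 — fraction explained by component i = λ_i / Σ λ:
  PC1: 40/53 = 0.7547
  PC2: 13/53 = 0.2453

Step 3 — cumulative fraction after k components = (λ_1 + ... + λ_k) / Σ λ:
  k = 1: 40/53 = 0.7547
  k = 2: (40 + 13)/53 = 53/53 = 1

Summary (fraction, with percent):

explained: PC1 0.7547 (75.47%), PC2 0.2453 (24.53%);  cumulative: 0.7547, 1


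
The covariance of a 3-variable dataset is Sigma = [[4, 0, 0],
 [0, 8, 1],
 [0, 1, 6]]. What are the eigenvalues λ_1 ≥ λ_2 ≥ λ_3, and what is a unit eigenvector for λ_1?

Step 1 — characteristic polynomial p(λ) = det(λI - Sigma) = λ³ - tr·λ² + c_1·λ - det, where tr = trace, c_1 = sum of the principal 2×2 minors, det = det(Sigma):
  tr = 4 + 8 + 6 = 18,
  c_1 = (4·8 - (0)²) + (4·6 - (0)²) + (8·6 - (1)²) = 32 + 24 + 47 = 103,
  det = 4·(8·6 - (1)²) - (0)·((0)·6 - (1)·(0)) + (0)·((0)·(1) - 8·(0)) = 4·(47) - (0)·(0) + (0)·(0) = 188.
  So p(λ) = λ³ - 18λ² + 103λ - 188.
Step 2 — look for an integer root (rational root theorem: any rational root is an integer divisor of 188). Testing λ = 4:
  p(4) = 64 - 288 + 412 - 188 = 0  ✓
  Dividing out (λ - 4): p(λ) = (λ - 4)(λ² - 14λ + 47).
Step 3 — remaining eigenvalues from the quadratic λ² - 14λ + 47 = 0:
  Δ = 14² - 4·47 = 196 - 188 = 8,  λ = (14 ± √8)/2 = (14 ± 2.8284)/2 ≈ 8.4142 or 5.5858.
  Sorted: λ_1 = 8.4142,  λ_2 = 5.5858,  λ_3 = 4  (check: sum = 18 = tr ✓).

Step 4 — unit eigenvector for λ_1 ≈ 8.4142: v spans the null space of (Sigma - λ_1 I), whose rows are
  r_1 = (-4.4142, 0, 0),  r_2 = (0, -0.4142, 1),  r_3 = (0, 1, -2.4142).
  v is orthogonal to every row, so take v ∝ r_1 × r_2 = ((0)·(1) - (0)·(-0.4142), (0)·(0) - (-4.4142)·(1), (-4.4142)·(-0.4142) - (0)·(0)) ≈ (0, 4.4142, 1.8284).
  Let u = (0, 4.4142, 1.8284).
  ||u|| = √((0)² + (4.4142)² + (1.8284)²) = √(22.8284) ≈ 4.7779,  v_1 = u/||u|| ≈ (0, 0.9239, 0.3827) (||v_1|| = 1).

λ_1 = 8.4142,  λ_2 = 5.5858,  λ_3 = 4;  v_1 ≈ (0, 0.9239, 0.3827)


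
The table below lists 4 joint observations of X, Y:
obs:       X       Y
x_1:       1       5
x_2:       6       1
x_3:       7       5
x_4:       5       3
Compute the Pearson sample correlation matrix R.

Step 1 — column means:
  mean(X) = (1 + 6 + 7 + 5) / 4 = 19/4 = 4.75
  mean(Y) = (5 + 1 + 5 + 3) / 4 = 14/4 = 3.5

Step 2 — sample variances and covariances s[i,j] = (1/(n-1)) · Σ_k (x_{k,i} - mean_i) · (x_{k,j} - mean_j), with n-1 = 3:
  s[X,X] = ((-3.75)·(-3.75) + (1.25)·(1.25) + (2.25)·(2.25) + (0.25)·(0.25)) / 3 = 20.75/3 = 6.9167
  s[X,Y] = ((-3.75)·(1.5) + (1.25)·(-2.5) + (2.25)·(1.5) + (0.25)·(-0.5)) / 3 = -5.5/3 = -1.8333
  s[Y,Y] = ((1.5)·(1.5) + (-2.5)·(-2.5) + (1.5)·(1.5) + (-0.5)·(-0.5)) / 3 = 11/3 = 3.6667
  Sample standard deviations s_i = √(s[i,i]):
  s(X) = √(6.9167) = 2.63
  s(Y) = √(3.6667) = 1.9149

Step 3 — r_{ij} = s_{ij} / (s_i · s_j):
  r[X,X] = 1 (diagonal).
  r[X,Y] = -1.8333 / (2.63 · 1.9149) = -1.8333 / 5.036 = -0.364
  r[Y,Y] = 1 (diagonal).

R is symmetric with unit diagonal. Assembling:

R = [[1, -0.364],
 [-0.364, 1]]


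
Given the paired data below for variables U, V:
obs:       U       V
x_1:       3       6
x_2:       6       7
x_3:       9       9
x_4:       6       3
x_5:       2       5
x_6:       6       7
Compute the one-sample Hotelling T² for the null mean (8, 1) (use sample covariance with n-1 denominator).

Step 1 — sample mean vector:
  mean(U) = (3 + 6 + 9 + 6 + 2 + 6) / 6 = 32/6 = 5.3333
  mean(V) = (6 + 7 + 9 + 3 + 5 + 7) / 6 = 37/6 = 6.1667
  x̄ = (5.3333, 6.1667),  deviation x̄ - mu_0 = (5.3333, 6.1667) - (8, 1) = (-2.6667, 5.1667).

Step 2 — sample covariance matrix, S[i,j] = (1/(n-1)) · Σ_k (x_{k,i} - mean_i) · (x_{k,j} - mean_j), divisor n-1 = 5:
  S[U,U] = ((-2.3333)·(-2.3333) + (0.6667)·(0.6667) + (3.6667)·(3.6667) + (0.6667)·(0.6667) + (-3.3333)·(-3.3333) + (0.6667)·(0.6667)) / 5 = 31.3333/5 = 6.2667
  S[U,V] = ((-2.3333)·(-0.1667) + (0.6667)·(0.8333) + (3.6667)·(2.8333) + (0.6667)·(-3.1667) + (-3.3333)·(-1.1667) + (0.6667)·(0.8333)) / 5 = 13.6667/5 = 2.7333
  S[V,V] = ((-0.1667)·(-0.1667) + (0.8333)·(0.8333) + (2.8333)·(2.8333) + (-3.1667)·(-3.1667) + (-1.1667)·(-1.1667) + (0.8333)·(0.8333)) / 5 = 20.8333/5 = 4.1667
  S = [[6.2667, 2.7333],
 [2.7333, 4.1667]].

Step 3 — invert S. det(S) = 6.2667·4.1667 - (2.7333)² = 18.64.
  S^{-1} = (1/det) · [[d, -b], [-b, a]] = [[0.2235, -0.1466],
 [-0.1466, 0.3362]].

Step 4 — quadratic form (x̄ - mu_0)^T · S^{-1} · (x̄ - mu_0):
  S^{-1} · (x̄ - mu_0) = (-1.3537, 2.128),
  (x̄ - mu_0)^T · [...] = (-2.6667)·(-1.3537) + (5.1667)·(2.128) = 14.6048.

Step 5 — scale by n: T² = 6 · 14.6048 = 87.6288.

T² ≈ 87.6288


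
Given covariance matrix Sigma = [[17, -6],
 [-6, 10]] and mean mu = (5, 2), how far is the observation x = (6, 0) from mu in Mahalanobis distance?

Step 1 — centre the observation: (x - mu) = (1, -2).

Step 2 — invert Sigma. det(Sigma) = 17·10 - (-6)² = 134.
  Sigma^{-1} = (1/det) · [[d, -b], [-b, a]] = [[0.0746, 0.0448],
 [0.0448, 0.1269]].

Step 3 — form the quadratic (x - mu)^T · Sigma^{-1} · (x - mu):
  Sigma^{-1} · (x - mu) = (-0.0149, -0.209).
  (x - mu)^T · [Sigma^{-1} · (x - mu)] = (1)·(-0.0149) + (-2)·(-0.209) = 0.403.

Step 4 — take square root: d = √(0.403) ≈ 0.6348.

d(x, mu) = √(0.403) ≈ 0.6348


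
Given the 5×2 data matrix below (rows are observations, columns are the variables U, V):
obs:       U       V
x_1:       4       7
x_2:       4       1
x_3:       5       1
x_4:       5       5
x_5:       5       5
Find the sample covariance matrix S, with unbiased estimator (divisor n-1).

Step 1 — column means:
  mean(U) = (4 + 4 + 5 + 5 + 5) / 5 = 23/5 = 4.6
  mean(V) = (7 + 1 + 1 + 5 + 5) / 5 = 19/5 = 3.8

Step 2 — sample covariance S[i,j] = (1/(n-1)) · Σ_k (x_{k,i} - mean_i) · (x_{k,j} - mean_j), with n-1 = 4.
  S[U,U] = ((-0.6)·(-0.6) + (-0.6)·(-0.6) + (0.4)·(0.4) + (0.4)·(0.4) + (0.4)·(0.4)) / 4 = 1.2/4 = 0.3
  S[U,V] = ((-0.6)·(3.2) + (-0.6)·(-2.8) + (0.4)·(-2.8) + (0.4)·(1.2) + (0.4)·(1.2)) / 4 = -0.4/4 = -0.1
  S[V,V] = ((3.2)·(3.2) + (-2.8)·(-2.8) + (-2.8)·(-2.8) + (1.2)·(1.2) + (1.2)·(1.2)) / 4 = 28.8/4 = 7.2

S is symmetric (S[j,i] = S[i,j]). Assembling:

S = [[0.3, -0.1],
 [-0.1, 7.2]]


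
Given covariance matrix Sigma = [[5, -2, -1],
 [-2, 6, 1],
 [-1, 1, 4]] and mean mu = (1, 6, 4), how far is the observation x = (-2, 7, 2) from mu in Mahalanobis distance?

Step 1 — centre the observation: (x - mu) = (-3, 1, -2).

Step 2 — invert Sigma (cofactor / det for 3×3, or solve directly):
  Sigma^{-1} = [[0.2371, 0.0722, 0.0412],
 [0.0722, 0.1959, -0.0309],
 [0.0412, -0.0309, 0.268]].

Step 3 — form the quadratic (x - mu)^T · Sigma^{-1} · (x - mu):
  Sigma^{-1} · (x - mu) = (-0.7216, 0.0412, -0.6907).
  (x - mu)^T · [Sigma^{-1} · (x - mu)] = (-3)·(-0.7216) + (1)·(0.0412) + (-2)·(-0.6907) = 3.5876.

Step 4 — take square root: d = √(3.5876) ≈ 1.8941.

d(x, mu) = √(3.5876) ≈ 1.8941


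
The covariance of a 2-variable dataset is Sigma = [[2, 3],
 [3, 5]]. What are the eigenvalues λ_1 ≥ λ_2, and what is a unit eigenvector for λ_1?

Step 1 — characteristic polynomial of 2×2 Sigma:
  det(Sigma - λI) = λ² - trace · λ + det = 0.
  trace = 2 + 5 = 7, det = 2·5 - (3)² = 1.
Step 2 — discriminant:
  Δ = trace² - 4·det = 49 - 4 = 45.
Step 3 — eigenvalues:
  λ = (trace ± √Δ)/2 = (7 ± 6.7082)/2,
  λ_1 = 6.8541,  λ_2 = 0.1459.

Step 4 — unit eigenvector for λ_1: solve (Sigma - λ_1 I)v = 0. First row:
  (2 - 6.8541)·v_x + (3)·v_y = 0, i.e. (-4.8541)·v_x + (3)·v_y = 0,
  so v ∝ (b, λ_1 - a) = (3, 4.8541) = u.
  ||u|| = √((3)² + (4.8541)²) = √(32.5623) ≈ 5.7063,
  v_1 = u/||u|| ≈ (0.5257, 0.8507) (||v_1|| = 1).

λ_1 = 6.8541,  λ_2 = 0.1459;  v_1 ≈ (0.5257, 0.8507)


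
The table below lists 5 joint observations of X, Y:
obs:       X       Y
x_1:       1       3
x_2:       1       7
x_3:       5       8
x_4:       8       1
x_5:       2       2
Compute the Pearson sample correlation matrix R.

Step 1 — column means:
  mean(X) = (1 + 1 + 5 + 8 + 2) / 5 = 17/5 = 3.4
  mean(Y) = (3 + 7 + 8 + 1 + 2) / 5 = 21/5 = 4.2

Step 2 — sample variances and covariances s[i,j] = (1/(n-1)) · Σ_k (x_{k,i} - mean_i) · (x_{k,j} - mean_j), with n-1 = 4:
  s[X,X] = ((-2.4)·(-2.4) + (-2.4)·(-2.4) + (1.6)·(1.6) + (4.6)·(4.6) + (-1.4)·(-1.4)) / 4 = 37.2/4 = 9.3
  s[X,Y] = ((-2.4)·(-1.2) + (-2.4)·(2.8) + (1.6)·(3.8) + (4.6)·(-3.2) + (-1.4)·(-2.2)) / 4 = -9.4/4 = -2.35
  s[Y,Y] = ((-1.2)·(-1.2) + (2.8)·(2.8) + (3.8)·(3.8) + (-3.2)·(-3.2) + (-2.2)·(-2.2)) / 4 = 38.8/4 = 9.7
  Sample standard deviations s_i = √(s[i,i]):
  s(X) = √(9.3) = 3.0496
  s(Y) = √(9.7) = 3.1145

Step 3 — r_{ij} = s_{ij} / (s_i · s_j):
  r[X,X] = 1 (diagonal).
  r[X,Y] = -2.35 / (3.0496 · 3.1145) = -2.35 / 9.4979 = -0.2474
  r[Y,Y] = 1 (diagonal).

R is symmetric with unit diagonal. Assembling:

R = [[1, -0.2474],
 [-0.2474, 1]]


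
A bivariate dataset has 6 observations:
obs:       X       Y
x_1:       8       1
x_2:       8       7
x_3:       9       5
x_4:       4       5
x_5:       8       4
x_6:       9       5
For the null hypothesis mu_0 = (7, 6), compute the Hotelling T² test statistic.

Step 1 — sample mean vector:
  mean(X) = (8 + 8 + 9 + 4 + 8 + 9) / 6 = 46/6 = 7.6667
  mean(Y) = (1 + 7 + 5 + 5 + 4 + 5) / 6 = 27/6 = 4.5
  x̄ = (7.6667, 4.5),  deviation x̄ - mu_0 = (7.6667, 4.5) - (7, 6) = (0.6667, -1.5).

Step 2 — sample covariance matrix, S[i,j] = (1/(n-1)) · Σ_k (x_{k,i} - mean_i) · (x_{k,j} - mean_j), divisor n-1 = 5:
  S[X,X] = ((0.3333)·(0.3333) + (0.3333)·(0.3333) + (1.3333)·(1.3333) + (-3.6667)·(-3.6667) + (0.3333)·(0.3333) + (1.3333)·(1.3333)) / 5 = 17.3333/5 = 3.4667
  S[X,Y] = ((0.3333)·(-3.5) + (0.3333)·(2.5) + (1.3333)·(0.5) + (-3.6667)·(0.5) + (0.3333)·(-0.5) + (1.3333)·(0.5)) / 5 = -1/5 = -0.2
  S[Y,Y] = ((-3.5)·(-3.5) + (2.5)·(2.5) + (0.5)·(0.5) + (0.5)·(0.5) + (-0.5)·(-0.5) + (0.5)·(0.5)) / 5 = 19.5/5 = 3.9
  S = [[3.4667, -0.2],
 [-0.2, 3.9]].

Step 3 — invert S. det(S) = 3.4667·3.9 - (-0.2)² = 13.48.
  S^{-1} = (1/det) · [[d, -b], [-b, a]] = [[0.2893, 0.0148],
 [0.0148, 0.2572]].

Step 4 — quadratic form (x̄ - mu_0)^T · S^{-1} · (x̄ - mu_0):
  S^{-1} · (x̄ - mu_0) = (0.1706, -0.3759),
  (x̄ - mu_0)^T · [...] = (0.6667)·(0.1706) + (-1.5)·(-0.3759) = 0.6775.

Step 5 — scale by n: T² = 6 · 0.6775 = 4.0653.

T² ≈ 4.0653


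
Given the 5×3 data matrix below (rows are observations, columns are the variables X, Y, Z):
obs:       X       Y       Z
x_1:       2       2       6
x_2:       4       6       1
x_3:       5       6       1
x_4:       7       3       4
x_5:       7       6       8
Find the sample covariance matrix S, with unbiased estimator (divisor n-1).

Step 1 — column means:
  mean(X) = (2 + 4 + 5 + 7 + 7) / 5 = 25/5 = 5
  mean(Y) = (2 + 6 + 6 + 3 + 6) / 5 = 23/5 = 4.6
  mean(Z) = (6 + 1 + 1 + 4 + 8) / 5 = 20/5 = 4

Step 2 — sample covariance S[i,j] = (1/(n-1)) · Σ_k (x_{k,i} - mean_i) · (x_{k,j} - mean_j), with n-1 = 4.
  S[X,X] = ((-3)·(-3) + (-1)·(-1) + (0)·(0) + (2)·(2) + (2)·(2)) / 4 = 18/4 = 4.5
  S[X,Y] = ((-3)·(-2.6) + (-1)·(1.4) + (0)·(1.4) + (2)·(-1.6) + (2)·(1.4)) / 4 = 6/4 = 1.5
  S[X,Z] = ((-3)·(2) + (-1)·(-3) + (0)·(-3) + (2)·(0) + (2)·(4)) / 4 = 5/4 = 1.25
  S[Y,Y] = ((-2.6)·(-2.6) + (1.4)·(1.4) + (1.4)·(1.4) + (-1.6)·(-1.6) + (1.4)·(1.4)) / 4 = 15.2/4 = 3.8
  S[Y,Z] = ((-2.6)·(2) + (1.4)·(-3) + (1.4)·(-3) + (-1.6)·(0) + (1.4)·(4)) / 4 = -8/4 = -2
  S[Z,Z] = ((2)·(2) + (-3)·(-3) + (-3)·(-3) + (0)·(0) + (4)·(4)) / 4 = 38/4 = 9.5

S is symmetric (S[j,i] = S[i,j]). Assembling:

S = [[4.5, 1.5, 1.25],
 [1.5, 3.8, -2],
 [1.25, -2, 9.5]]


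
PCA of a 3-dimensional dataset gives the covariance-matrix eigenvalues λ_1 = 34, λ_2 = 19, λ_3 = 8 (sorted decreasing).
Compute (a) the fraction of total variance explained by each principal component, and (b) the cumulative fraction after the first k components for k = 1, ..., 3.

Step 1 — total variance = trace(Sigma) = Σ λ_i = 34 + 19 + 8 = 61.

Step 2 — fraction explained by component i = λ_i / Σ λ:
  PC1: 34/61 = 0.5574
  PC2: 19/61 = 0.3115
  PC3: 8/61 = 0.1311

Step 3 — cumulative fraction after k components = (λ_1 + ... + λ_k) / Σ λ:
  k = 1: 34/61 = 0.5574
  k = 2: (34 + 19)/61 = 53/61 = 0.8689
  k = 3: (34 + 19 + 8)/61 = 61/61 = 1

Summary (fraction, with percent):

explained: PC1 0.5574 (55.74%), PC2 0.3115 (31.15%), PC3 0.1311 (13.11%);  cumulative: 0.5574, 0.8689, 1


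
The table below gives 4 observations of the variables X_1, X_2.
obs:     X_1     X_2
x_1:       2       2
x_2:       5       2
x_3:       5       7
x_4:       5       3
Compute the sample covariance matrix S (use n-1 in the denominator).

Step 1 — column means:
  mean(X_1) = (2 + 5 + 5 + 5) / 4 = 17/4 = 4.25
  mean(X_2) = (2 + 2 + 7 + 3) / 4 = 14/4 = 3.5

Step 2 — sample covariance S[i,j] = (1/(n-1)) · Σ_k (x_{k,i} - mean_i) · (x_{k,j} - mean_j), with n-1 = 3.
  S[X_1,X_1] = ((-2.25)·(-2.25) + (0.75)·(0.75) + (0.75)·(0.75) + (0.75)·(0.75)) / 3 = 6.75/3 = 2.25
  S[X_1,X_2] = ((-2.25)·(-1.5) + (0.75)·(-1.5) + (0.75)·(3.5) + (0.75)·(-0.5)) / 3 = 4.5/3 = 1.5
  S[X_2,X_2] = ((-1.5)·(-1.5) + (-1.5)·(-1.5) + (3.5)·(3.5) + (-0.5)·(-0.5)) / 3 = 17/3 = 5.6667

S is symmetric (S[j,i] = S[i,j]). Assembling:

S = [[2.25, 1.5],
 [1.5, 5.6667]]


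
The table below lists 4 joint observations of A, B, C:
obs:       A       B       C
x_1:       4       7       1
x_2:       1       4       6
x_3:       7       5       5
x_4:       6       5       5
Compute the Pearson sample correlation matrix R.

Step 1 — column means:
  mean(A) = (4 + 1 + 7 + 6) / 4 = 18/4 = 4.5
  mean(B) = (7 + 4 + 5 + 5) / 4 = 21/4 = 5.25
  mean(C) = (1 + 6 + 5 + 5) / 4 = 17/4 = 4.25

Step 2 — sample variances and covariances s[i,j] = (1/(n-1)) · Σ_k (x_{k,i} - mean_i) · (x_{k,j} - mean_j), with n-1 = 3:
  s[A,A] = ((-0.5)·(-0.5) + (-3.5)·(-3.5) + (2.5)·(2.5) + (1.5)·(1.5)) / 3 = 21/3 = 7
  s[A,B] = ((-0.5)·(1.75) + (-3.5)·(-1.25) + (2.5)·(-0.25) + (1.5)·(-0.25)) / 3 = 2.5/3 = 0.8333
  s[A,C] = ((-0.5)·(-3.25) + (-3.5)·(1.75) + (2.5)·(0.75) + (1.5)·(0.75)) / 3 = -1.5/3 = -0.5
  s[B,B] = ((1.75)·(1.75) + (-1.25)·(-1.25) + (-0.25)·(-0.25) + (-0.25)·(-0.25)) / 3 = 4.75/3 = 1.5833
  s[B,C] = ((1.75)·(-3.25) + (-1.25)·(1.75) + (-0.25)·(0.75) + (-0.25)·(0.75)) / 3 = -8.25/3 = -2.75
  s[C,C] = ((-3.25)·(-3.25) + (1.75)·(1.75) + (0.75)·(0.75) + (0.75)·(0.75)) / 3 = 14.75/3 = 4.9167
  Sample standard deviations s_i = √(s[i,i]):
  s(A) = √(7) = 2.6458
  s(B) = √(1.5833) = 1.2583
  s(C) = √(4.9167) = 2.2174

Step 3 — r_{ij} = s_{ij} / (s_i · s_j):
  r[A,A] = 1 (diagonal).
  r[A,B] = 0.8333 / (2.6458 · 1.2583) = 0.8333 / 3.3292 = 0.2503
  r[A,C] = -0.5 / (2.6458 · 2.2174) = -0.5 / 5.8666 = -0.0852
  r[B,B] = 1 (diagonal).
  r[B,C] = -2.75 / (1.2583 · 2.2174) = -2.75 / 2.7901 = -0.9856
  r[C,C] = 1 (diagonal).

R is symmetric with unit diagonal. Assembling:

R = [[1, 0.2503, -0.0852],
 [0.2503, 1, -0.9856],
 [-0.0852, -0.9856, 1]]


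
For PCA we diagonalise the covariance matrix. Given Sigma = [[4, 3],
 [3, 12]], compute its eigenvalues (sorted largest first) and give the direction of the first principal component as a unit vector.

Step 1 — characteristic polynomial of 2×2 Sigma:
  det(Sigma - λI) = λ² - trace · λ + det = 0.
  trace = 4 + 12 = 16, det = 4·12 - (3)² = 39.
Step 2 — discriminant:
  Δ = trace² - 4·det = 256 - 156 = 100.
Step 3 — eigenvalues:
  λ = (trace ± √Δ)/2 = (16 ± 10)/2,
  λ_1 = 13,  λ_2 = 3.

Step 4 — unit eigenvector for λ_1: solve (Sigma - λ_1 I)v = 0. First row:
  (4 - 13)·v_x + (3)·v_y = 0, i.e. (-9)·v_x + (3)·v_y = 0,
  so v ∝ (b, λ_1 - a) = (3, 9) = u.
  ||u|| = √((3)² + (9)²) = √(90) ≈ 9.4868,
  v_1 = u/||u|| ≈ (0.3162, 0.9487) (||v_1|| = 1).

λ_1 = 13,  λ_2 = 3;  v_1 ≈ (0.3162, 0.9487)


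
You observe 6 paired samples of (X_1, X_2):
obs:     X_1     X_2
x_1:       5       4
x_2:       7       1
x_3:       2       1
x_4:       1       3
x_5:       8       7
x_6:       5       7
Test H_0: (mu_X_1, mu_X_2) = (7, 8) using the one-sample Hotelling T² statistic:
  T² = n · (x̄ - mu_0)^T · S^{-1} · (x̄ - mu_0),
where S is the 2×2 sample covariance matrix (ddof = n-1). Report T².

Step 1 — sample mean vector:
  mean(X_1) = (5 + 7 + 2 + 1 + 8 + 5) / 6 = 28/6 = 4.6667
  mean(X_2) = (4 + 1 + 1 + 3 + 7 + 7) / 6 = 23/6 = 3.8333
  x̄ = (4.6667, 3.8333),  deviation x̄ - mu_0 = (4.6667, 3.8333) - (7, 8) = (-2.3333, -4.1667).

Step 2 — sample covariance matrix, S[i,j] = (1/(n-1)) · Σ_k (x_{k,i} - mean_i) · (x_{k,j} - mean_j), divisor n-1 = 5:
  S[X_1,X_1] = ((0.3333)·(0.3333) + (2.3333)·(2.3333) + (-2.6667)·(-2.6667) + (-3.6667)·(-3.6667) + (3.3333)·(3.3333) + (0.3333)·(0.3333)) / 5 = 37.3333/5 = 7.4667
  S[X_1,X_2] = ((0.3333)·(0.1667) + (2.3333)·(-2.8333) + (-2.6667)·(-2.8333) + (-3.6667)·(-0.8333) + (3.3333)·(3.1667) + (0.3333)·(3.1667)) / 5 = 15.6667/5 = 3.1333
  S[X_2,X_2] = ((0.1667)·(0.1667) + (-2.8333)·(-2.8333) + (-2.8333)·(-2.8333) + (-0.8333)·(-0.8333) + (3.1667)·(3.1667) + (3.1667)·(3.1667)) / 5 = 36.8333/5 = 7.3667
  S = [[7.4667, 3.1333],
 [3.1333, 7.3667]].

Step 3 — invert S. det(S) = 7.4667·7.3667 - (3.1333)² = 45.1867.
  S^{-1} = (1/det) · [[d, -b], [-b, a]] = [[0.163, -0.0693],
 [-0.0693, 0.1652]].

Step 4 — quadratic form (x̄ - mu_0)^T · S^{-1} · (x̄ - mu_0):
  S^{-1} · (x̄ - mu_0) = (-0.0915, -0.5267),
  (x̄ - mu_0)^T · [...] = (-2.3333)·(-0.0915) + (-4.1667)·(-0.5267) = 2.408.

Step 5 — scale by n: T² = 6 · 2.408 = 14.4482.

T² ≈ 14.4482


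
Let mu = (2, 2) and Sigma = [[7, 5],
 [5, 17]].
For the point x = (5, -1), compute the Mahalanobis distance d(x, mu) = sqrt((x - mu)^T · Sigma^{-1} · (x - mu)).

Step 1 — centre the observation: (x - mu) = (3, -3).

Step 2 — invert Sigma. det(Sigma) = 7·17 - (5)² = 94.
  Sigma^{-1} = (1/det) · [[d, -b], [-b, a]] = [[0.1809, -0.0532],
 [-0.0532, 0.0745]].

Step 3 — form the quadratic (x - mu)^T · Sigma^{-1} · (x - mu):
  Sigma^{-1} · (x - mu) = (0.7021, -0.383).
  (x - mu)^T · [Sigma^{-1} · (x - mu)] = (3)·(0.7021) + (-3)·(-0.383) = 3.2553.

Step 4 — take square root: d = √(3.2553) ≈ 1.8043.

d(x, mu) = √(3.2553) ≈ 1.8043


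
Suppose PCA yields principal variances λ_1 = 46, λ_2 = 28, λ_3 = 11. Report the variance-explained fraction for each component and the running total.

Step 1 — total variance = trace(Sigma) = Σ λ_i = 46 + 28 + 11 = 85.

Step 2 — fraction explained by component i = λ_i / Σ λ:
  PC1: 46/85 = 0.5412
  PC2: 28/85 = 0.3294
  PC3: 11/85 = 0.1294

Step 3 — cumulative fraction after k components = (λ_1 + ... + λ_k) / Σ λ:
  k = 1: 46/85 = 0.5412
  k = 2: (46 + 28)/85 = 74/85 = 0.8706
  k = 3: (46 + 28 + 11)/85 = 85/85 = 1

Summary (fraction, with percent):

explained: PC1 0.5412 (54.12%), PC2 0.3294 (32.94%), PC3 0.1294 (12.94%);  cumulative: 0.5412, 0.8706, 1


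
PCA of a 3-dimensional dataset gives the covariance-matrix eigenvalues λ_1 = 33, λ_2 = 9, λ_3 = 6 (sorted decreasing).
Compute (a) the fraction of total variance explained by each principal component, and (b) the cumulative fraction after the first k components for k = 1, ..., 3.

Step 1 — total variance = trace(Sigma) = Σ λ_i = 33 + 9 + 6 = 48.

Step 2 — fraction explained by component i = λ_i / Σ λ:
  PC1: 33/48 = 0.6875
  PC2: 9/48 = 0.1875
  PC3: 6/48 = 0.125

Step 3 — cumulative fraction after k components = (λ_1 + ... + λ_k) / Σ λ:
  k = 1: 33/48 = 0.6875
  k = 2: (33 + 9)/48 = 42/48 = 0.875
  k = 3: (33 + 9 + 6)/48 = 48/48 = 1

Summary (fraction, with percent):

explained: PC1 0.6875 (68.75%), PC2 0.1875 (18.75%), PC3 0.125 (12.5%);  cumulative: 0.6875, 0.875, 1


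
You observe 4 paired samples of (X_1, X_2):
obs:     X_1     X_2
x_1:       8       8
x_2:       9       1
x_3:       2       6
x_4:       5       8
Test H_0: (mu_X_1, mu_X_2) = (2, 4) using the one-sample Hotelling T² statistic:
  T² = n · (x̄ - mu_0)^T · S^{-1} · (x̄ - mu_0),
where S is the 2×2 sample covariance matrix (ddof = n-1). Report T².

Step 1 — sample mean vector:
  mean(X_1) = (8 + 9 + 2 + 5) / 4 = 24/4 = 6
  mean(X_2) = (8 + 1 + 6 + 8) / 4 = 23/4 = 5.75
  x̄ = (6, 5.75),  deviation x̄ - mu_0 = (6, 5.75) - (2, 4) = (4, 1.75).

Step 2 — sample covariance matrix, S[i,j] = (1/(n-1)) · Σ_k (x_{k,i} - mean_i) · (x_{k,j} - mean_j), divisor n-1 = 3:
  S[X_1,X_1] = ((2)·(2) + (3)·(3) + (-4)·(-4) + (-1)·(-1)) / 3 = 30/3 = 10
  S[X_1,X_2] = ((2)·(2.25) + (3)·(-4.75) + (-4)·(0.25) + (-1)·(2.25)) / 3 = -13/3 = -4.3333
  S[X_2,X_2] = ((2.25)·(2.25) + (-4.75)·(-4.75) + (0.25)·(0.25) + (2.25)·(2.25)) / 3 = 32.75/3 = 10.9167
  S = [[10, -4.3333],
 [-4.3333, 10.9167]].

Step 3 — invert S. det(S) = 10·10.9167 - (-4.3333)² = 90.3889.
  S^{-1} = (1/det) · [[d, -b], [-b, a]] = [[0.1208, 0.0479],
 [0.0479, 0.1106]].

Step 4 — quadratic form (x̄ - mu_0)^T · S^{-1} · (x̄ - mu_0):
  S^{-1} · (x̄ - mu_0) = (0.567, 0.3854),
  (x̄ - mu_0)^T · [...] = (4)·(0.567) + (1.75)·(0.3854) = 2.9424.

Step 5 — scale by n: T² = 4 · 2.9424 = 11.7695.

T² ≈ 11.7695


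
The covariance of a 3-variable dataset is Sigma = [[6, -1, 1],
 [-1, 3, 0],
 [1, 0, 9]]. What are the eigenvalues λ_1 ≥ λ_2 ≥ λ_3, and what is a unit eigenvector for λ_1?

Step 1 — characteristic polynomial p(λ) = det(λI - Sigma) = λ³ - tr·λ² + c_1·λ - det, where tr = trace, c_1 = sum of the principal 2×2 minors, det = det(Sigma):
  tr = 6 + 3 + 9 = 18,
  c_1 = (6·3 - (-1)²) + (6·9 - (1)²) + (3·9 - (0)²) = 17 + 53 + 27 = 97,
  det = 6·(3·9 - (0)²) - (-1)·((-1)·9 - (0)·(1)) + (1)·((-1)·(0) - 3·(1)) = 6·(27) - (-1)·(-9) + (1)·(-3) = 150.
  So p(λ) = λ³ - 18λ² + 97λ - 150.
Step 2 — look for an integer root (rational root theorem: any rational root is an integer divisor of 150). Testing λ = 6:
  p(6) = 216 - 648 + 582 - 150 = 0  ✓
  Dividing out (λ - 6): p(λ) = (λ - 6)(λ² - 12λ + 25).
Step 3 — remaining eigenvalues from the quadratic λ² - 12λ + 25 = 0:
  Δ = 12² - 4·25 = 144 - 100 = 44,  λ = (12 ± √44)/2 = (12 ± 6.6332)/2 ≈ 9.3166 or 2.6834.
  Sorted: λ_1 = 9.3166,  λ_2 = 6,  λ_3 = 2.6834  (check: sum = 18 = tr ✓).

Step 4 — unit eigenvector for λ_1 ≈ 9.3166: v spans the null space of (Sigma - λ_1 I), whose rows are
  r_1 = (-3.3166, -1, 1),  r_2 = (-1, -6.3166, 0),  r_3 = (1, 0, -0.3166).
  v is orthogonal to every row, so take v ∝ r_1 × r_2 = ((-1)·(0) - (1)·(-6.3166), (1)·(-1) - (-3.3166)·(0), (-3.3166)·(-6.3166) - (-1)·(-1)) ≈ (6.3166, -1, 19.9499).
  Let u = (6.3166, -1, 19.9499).
  ||u|| = √((6.3166)² + (-1)² + (19.9499)²) = √(438.8972) ≈ 20.9499,  v_1 = u/||u|| ≈ (0.3015, -0.0477, 0.9523) (||v_1|| = 1).

λ_1 = 9.3166,  λ_2 = 6,  λ_3 = 2.6834;  v_1 ≈ (0.3015, -0.0477, 0.9523)


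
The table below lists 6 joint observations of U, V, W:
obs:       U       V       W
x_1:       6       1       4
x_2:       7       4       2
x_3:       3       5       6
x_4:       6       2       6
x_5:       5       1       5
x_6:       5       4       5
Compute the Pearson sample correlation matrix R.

Step 1 — column means:
  mean(U) = (6 + 7 + 3 + 6 + 5 + 5) / 6 = 32/6 = 5.3333
  mean(V) = (1 + 4 + 5 + 2 + 1 + 4) / 6 = 17/6 = 2.8333
  mean(W) = (4 + 2 + 6 + 6 + 5 + 5) / 6 = 28/6 = 4.6667

Step 2 — sample variances and covariances s[i,j] = (1/(n-1)) · Σ_k (x_{k,i} - mean_i) · (x_{k,j} - mean_j), with n-1 = 5:
  s[U,U] = ((0.6667)·(0.6667) + (1.6667)·(1.6667) + (-2.3333)·(-2.3333) + (0.6667)·(0.6667) + (-0.3333)·(-0.3333) + (-0.3333)·(-0.3333)) / 5 = 9.3333/5 = 1.8667
  s[U,V] = ((0.6667)·(-1.8333) + (1.6667)·(1.1667) + (-2.3333)·(2.1667) + (0.6667)·(-0.8333) + (-0.3333)·(-1.8333) + (-0.3333)·(1.1667)) / 5 = -4.6667/5 = -0.9333
  s[U,W] = ((0.6667)·(-0.6667) + (1.6667)·(-2.6667) + (-2.3333)·(1.3333) + (0.6667)·(1.3333) + (-0.3333)·(0.3333) + (-0.3333)·(0.3333)) / 5 = -7.3333/5 = -1.4667
  s[V,V] = ((-1.8333)·(-1.8333) + (1.1667)·(1.1667) + (2.1667)·(2.1667) + (-0.8333)·(-0.8333) + (-1.8333)·(-1.8333) + (1.1667)·(1.1667)) / 5 = 14.8333/5 = 2.9667
  s[V,W] = ((-1.8333)·(-0.6667) + (1.1667)·(-2.6667) + (2.1667)·(1.3333) + (-0.8333)·(1.3333) + (-1.8333)·(0.3333) + (1.1667)·(0.3333)) / 5 = -0.3333/5 = -0.0667
  s[W,W] = ((-0.6667)·(-0.6667) + (-2.6667)·(-2.6667) + (1.3333)·(1.3333) + (1.3333)·(1.3333) + (0.3333)·(0.3333) + (0.3333)·(0.3333)) / 5 = 11.3333/5 = 2.2667
  Sample standard deviations s_i = √(s[i,i]):
  s(U) = √(1.8667) = 1.3663
  s(V) = √(2.9667) = 1.7224
  s(W) = √(2.2667) = 1.5055

Step 3 — r_{ij} = s_{ij} / (s_i · s_j):
  r[U,U] = 1 (diagonal).
  r[U,V] = -0.9333 / (1.3663 · 1.7224) = -0.9333 / 2.3532 = -0.3966
  r[U,W] = -1.4667 / (1.3663 · 1.5055) = -1.4667 / 2.057 = -0.713
  r[V,V] = 1 (diagonal).
  r[V,W] = -0.0667 / (1.7224 · 1.5055) = -0.0667 / 2.5932 = -0.0257
  r[W,W] = 1 (diagonal).

R is symmetric with unit diagonal. Assembling:

R = [[1, -0.3966, -0.713],
 [-0.3966, 1, -0.0257],
 [-0.713, -0.0257, 1]]


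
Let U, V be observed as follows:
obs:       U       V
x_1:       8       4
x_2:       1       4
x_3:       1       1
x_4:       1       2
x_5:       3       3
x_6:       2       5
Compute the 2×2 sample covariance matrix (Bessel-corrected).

Step 1 — column means:
  mean(U) = (8 + 1 + 1 + 1 + 3 + 2) / 6 = 16/6 = 2.6667
  mean(V) = (4 + 4 + 1 + 2 + 3 + 5) / 6 = 19/6 = 3.1667

Step 2 — sample covariance S[i,j] = (1/(n-1)) · Σ_k (x_{k,i} - mean_i) · (x_{k,j} - mean_j), with n-1 = 5.
  S[U,U] = ((5.3333)·(5.3333) + (-1.6667)·(-1.6667) + (-1.6667)·(-1.6667) + (-1.6667)·(-1.6667) + (0.3333)·(0.3333) + (-0.6667)·(-0.6667)) / 5 = 37.3333/5 = 7.4667
  S[U,V] = ((5.3333)·(0.8333) + (-1.6667)·(0.8333) + (-1.6667)·(-2.1667) + (-1.6667)·(-1.1667) + (0.3333)·(-0.1667) + (-0.6667)·(1.8333)) / 5 = 7.3333/5 = 1.4667
  S[V,V] = ((0.8333)·(0.8333) + (0.8333)·(0.8333) + (-2.1667)·(-2.1667) + (-1.1667)·(-1.1667) + (-0.1667)·(-0.1667) + (1.8333)·(1.8333)) / 5 = 10.8333/5 = 2.1667

S is symmetric (S[j,i] = S[i,j]). Assembling:

S = [[7.4667, 1.4667],
 [1.4667, 2.1667]]


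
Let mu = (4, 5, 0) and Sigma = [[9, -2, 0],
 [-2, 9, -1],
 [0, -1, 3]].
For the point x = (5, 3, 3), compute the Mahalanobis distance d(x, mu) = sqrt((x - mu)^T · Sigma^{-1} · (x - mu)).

Step 1 — centre the observation: (x - mu) = (1, -2, 3).

Step 2 — invert Sigma (cofactor / det for 3×3, or solve directly):
  Sigma^{-1} = [[0.1171, 0.027, 0.009],
 [0.027, 0.1216, 0.0405],
 [0.009, 0.0405, 0.3468]].

Step 3 — form the quadratic (x - mu)^T · Sigma^{-1} · (x - mu):
  Sigma^{-1} · (x - mu) = (0.0901, -0.0946, 0.9685).
  (x - mu)^T · [Sigma^{-1} · (x - mu)] = (1)·(0.0901) + (-2)·(-0.0946) + (3)·(0.9685) = 3.1847.

Step 4 — take square root: d = √(3.1847) ≈ 1.7846.

d(x, mu) = √(3.1847) ≈ 1.7846


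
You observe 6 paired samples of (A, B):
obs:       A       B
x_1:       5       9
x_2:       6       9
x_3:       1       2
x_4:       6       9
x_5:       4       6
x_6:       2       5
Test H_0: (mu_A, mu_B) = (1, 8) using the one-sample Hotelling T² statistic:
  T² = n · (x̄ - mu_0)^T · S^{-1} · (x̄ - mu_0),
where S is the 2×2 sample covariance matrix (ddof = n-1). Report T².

Step 1 — sample mean vector:
  mean(A) = (5 + 6 + 1 + 6 + 4 + 2) / 6 = 24/6 = 4
  mean(B) = (9 + 9 + 2 + 9 + 6 + 5) / 6 = 40/6 = 6.6667
  x̄ = (4, 6.6667),  deviation x̄ - mu_0 = (4, 6.6667) - (1, 8) = (3, -1.3333).

Step 2 — sample covariance matrix, S[i,j] = (1/(n-1)) · Σ_k (x_{k,i} - mean_i) · (x_{k,j} - mean_j), divisor n-1 = 5:
  S[A,A] = ((1)·(1) + (2)·(2) + (-3)·(-3) + (2)·(2) + (0)·(0) + (-2)·(-2)) / 5 = 22/5 = 4.4
  S[A,B] = ((1)·(2.3333) + (2)·(2.3333) + (-3)·(-4.6667) + (2)·(2.3333) + (0)·(-0.6667) + (-2)·(-1.6667)) / 5 = 29/5 = 5.8
  S[B,B] = ((2.3333)·(2.3333) + (2.3333)·(2.3333) + (-4.6667)·(-4.6667) + (2.3333)·(2.3333) + (-0.6667)·(-0.6667) + (-1.6667)·(-1.6667)) / 5 = 41.3333/5 = 8.2667
  S = [[4.4, 5.8],
 [5.8, 8.2667]].

Step 3 — invert S. det(S) = 4.4·8.2667 - (5.8)² = 2.7333.
  S^{-1} = (1/det) · [[d, -b], [-b, a]] = [[3.0244, -2.122],
 [-2.122, 1.6098]].

Step 4 — quadratic form (x̄ - mu_0)^T · S^{-1} · (x̄ - mu_0):
  S^{-1} · (x̄ - mu_0) = (11.9024, -8.5122),
  (x̄ - mu_0)^T · [...] = (3)·(11.9024) + (-1.3333)·(-8.5122) = 47.0569.

Step 5 — scale by n: T² = 6 · 47.0569 = 282.3415.

T² ≈ 282.3415


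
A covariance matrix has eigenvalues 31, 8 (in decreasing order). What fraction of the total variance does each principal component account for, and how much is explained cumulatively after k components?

Step 1 — total variance = trace(Sigma) = Σ λ_i = 31 + 8 = 39.

Step 2 — fraction explained by component i = λ_i / Σ λ:
  PC1: 31/39 = 0.7949
  PC2: 8/39 = 0.2051

Step 3 — cumulative fraction after k components = (λ_1 + ... + λ_k) / Σ λ:
  k = 1: 31/39 = 0.7949
  k = 2: (31 + 8)/39 = 39/39 = 1

Summary (fraction, with percent):

explained: PC1 0.7949 (79.49%), PC2 0.2051 (20.51%);  cumulative: 0.7949, 1


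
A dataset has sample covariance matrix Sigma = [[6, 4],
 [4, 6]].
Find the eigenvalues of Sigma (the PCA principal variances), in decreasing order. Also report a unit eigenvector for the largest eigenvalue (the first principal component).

Step 1 — characteristic polynomial of 2×2 Sigma:
  det(Sigma - λI) = λ² - trace · λ + det = 0.
  trace = 6 + 6 = 12, det = 6·6 - (4)² = 20.
Step 2 — discriminant:
  Δ = trace² - 4·det = 144 - 80 = 64.
Step 3 — eigenvalues:
  λ = (trace ± √Δ)/2 = (12 ± 8)/2,
  λ_1 = 10,  λ_2 = 2.

Step 4 — unit eigenvector for λ_1: solve (Sigma - λ_1 I)v = 0. First row:
  (6 - 10)·v_x + (4)·v_y = 0, i.e. (-4)·v_x + (4)·v_y = 0,
  so v ∝ (b, λ_1 - a) = (4, 4) = u.
  ||u|| = √((4)² + (4)²) = √(32) ≈ 5.6569,
  v_1 = u/||u|| ≈ (0.7071, 0.7071) (||v_1|| = 1).

λ_1 = 10,  λ_2 = 2;  v_1 ≈ (0.7071, 0.7071)


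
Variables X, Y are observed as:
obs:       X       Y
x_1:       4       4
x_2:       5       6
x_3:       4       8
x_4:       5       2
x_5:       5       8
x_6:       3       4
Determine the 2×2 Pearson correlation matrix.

Step 1 — column means:
  mean(X) = (4 + 5 + 4 + 5 + 5 + 3) / 6 = 26/6 = 4.3333
  mean(Y) = (4 + 6 + 8 + 2 + 8 + 4) / 6 = 32/6 = 5.3333

Step 2 — sample variances and covariances s[i,j] = (1/(n-1)) · Σ_k (x_{k,i} - mean_i) · (x_{k,j} - mean_j), with n-1 = 5:
  s[X,X] = ((-0.3333)·(-0.3333) + (0.6667)·(0.6667) + (-0.3333)·(-0.3333) + (0.6667)·(0.6667) + (0.6667)·(0.6667) + (-1.3333)·(-1.3333)) / 5 = 3.3333/5 = 0.6667
  s[X,Y] = ((-0.3333)·(-1.3333) + (0.6667)·(0.6667) + (-0.3333)·(2.6667) + (0.6667)·(-3.3333) + (0.6667)·(2.6667) + (-1.3333)·(-1.3333)) / 5 = 1.3333/5 = 0.2667
  s[Y,Y] = ((-1.3333)·(-1.3333) + (0.6667)·(0.6667) + (2.6667)·(2.6667) + (-3.3333)·(-3.3333) + (2.6667)·(2.6667) + (-1.3333)·(-1.3333)) / 5 = 29.3333/5 = 5.8667
  Sample standard deviations s_i = √(s[i,i]):
  s(X) = √(0.6667) = 0.8165
  s(Y) = √(5.8667) = 2.4221

Step 3 — r_{ij} = s_{ij} / (s_i · s_j):
  r[X,X] = 1 (diagonal).
  r[X,Y] = 0.2667 / (0.8165 · 2.4221) = 0.2667 / 1.9777 = 0.1348
  r[Y,Y] = 1 (diagonal).

R is symmetric with unit diagonal. Assembling:

R = [[1, 0.1348],
 [0.1348, 1]]


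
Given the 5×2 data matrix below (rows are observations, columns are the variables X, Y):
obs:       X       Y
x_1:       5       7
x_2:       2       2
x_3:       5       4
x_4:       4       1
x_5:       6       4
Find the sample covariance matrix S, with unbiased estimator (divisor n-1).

Step 1 — column means:
  mean(X) = (5 + 2 + 5 + 4 + 6) / 5 = 22/5 = 4.4
  mean(Y) = (7 + 2 + 4 + 1 + 4) / 5 = 18/5 = 3.6

Step 2 — sample covariance S[i,j] = (1/(n-1)) · Σ_k (x_{k,i} - mean_i) · (x_{k,j} - mean_j), with n-1 = 4.
  S[X,X] = ((0.6)·(0.6) + (-2.4)·(-2.4) + (0.6)·(0.6) + (-0.4)·(-0.4) + (1.6)·(1.6)) / 4 = 9.2/4 = 2.3
  S[X,Y] = ((0.6)·(3.4) + (-2.4)·(-1.6) + (0.6)·(0.4) + (-0.4)·(-2.6) + (1.6)·(0.4)) / 4 = 7.8/4 = 1.95
  S[Y,Y] = ((3.4)·(3.4) + (-1.6)·(-1.6) + (0.4)·(0.4) + (-2.6)·(-2.6) + (0.4)·(0.4)) / 4 = 21.2/4 = 5.3

S is symmetric (S[j,i] = S[i,j]). Assembling:

S = [[2.3, 1.95],
 [1.95, 5.3]]


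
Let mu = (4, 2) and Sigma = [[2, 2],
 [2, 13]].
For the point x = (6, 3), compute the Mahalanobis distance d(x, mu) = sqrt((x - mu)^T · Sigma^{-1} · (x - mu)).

Step 1 — centre the observation: (x - mu) = (2, 1).

Step 2 — invert Sigma. det(Sigma) = 2·13 - (2)² = 22.
  Sigma^{-1} = (1/det) · [[d, -b], [-b, a]] = [[0.5909, -0.0909],
 [-0.0909, 0.0909]].

Step 3 — form the quadratic (x - mu)^T · Sigma^{-1} · (x - mu):
  Sigma^{-1} · (x - mu) = (1.0909, -0.0909).
  (x - mu)^T · [Sigma^{-1} · (x - mu)] = (2)·(1.0909) + (1)·(-0.0909) = 2.0909.

Step 4 — take square root: d = √(2.0909) ≈ 1.446.

d(x, mu) = √(2.0909) ≈ 1.446


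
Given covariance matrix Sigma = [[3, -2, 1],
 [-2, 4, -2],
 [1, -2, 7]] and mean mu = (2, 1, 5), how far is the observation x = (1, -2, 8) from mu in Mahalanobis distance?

Step 1 — centre the observation: (x - mu) = (-1, -3, 3).

Step 2 — invert Sigma (cofactor / det for 3×3, or solve directly):
  Sigma^{-1} = [[0.5, 0.25, 0],
 [0.25, 0.4167, 0.0833],
 [0, 0.0833, 0.1667]].

Step 3 — form the quadratic (x - mu)^T · Sigma^{-1} · (x - mu):
  Sigma^{-1} · (x - mu) = (-1.25, -1.25, 0.25).
  (x - mu)^T · [Sigma^{-1} · (x - mu)] = (-1)·(-1.25) + (-3)·(-1.25) + (3)·(0.25) = 5.75.

Step 4 — take square root: d = √(5.75) ≈ 2.3979.

d(x, mu) = √(5.75) ≈ 2.3979


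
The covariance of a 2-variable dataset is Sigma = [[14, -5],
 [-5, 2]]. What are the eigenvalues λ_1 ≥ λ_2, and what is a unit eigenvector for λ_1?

Step 1 — characteristic polynomial of 2×2 Sigma:
  det(Sigma - λI) = λ² - trace · λ + det = 0.
  trace = 14 + 2 = 16, det = 14·2 - (-5)² = 3.
Step 2 — discriminant:
  Δ = trace² - 4·det = 256 - 12 = 244.
Step 3 — eigenvalues:
  λ = (trace ± √Δ)/2 = (16 ± 15.6205)/2,
  λ_1 = 15.8102,  λ_2 = 0.1898.

Step 4 — unit eigenvector for λ_1: solve (Sigma - λ_1 I)v = 0. First row:
  (14 - 15.8102)·v_x + (-5)·v_y = 0, i.e. (-1.8102)·v_x + (-5)·v_y = 0,
  so v ∝ (b, λ_1 - a) = (-5, 1.8102); multiply by -1 so the first entry is positive: u = (5, -1.8102).
  ||u|| = √((5)² + (-1.8102)²) = √(28.277) ≈ 5.3176,
  v_1 = u/||u|| ≈ (0.9403, -0.3404) (||v_1|| = 1).

λ_1 = 15.8102,  λ_2 = 0.1898;  v_1 ≈ (0.9403, -0.3404)


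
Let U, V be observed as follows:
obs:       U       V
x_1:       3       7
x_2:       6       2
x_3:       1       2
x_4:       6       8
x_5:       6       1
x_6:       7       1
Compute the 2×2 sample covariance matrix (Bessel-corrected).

Step 1 — column means:
  mean(U) = (3 + 6 + 1 + 6 + 6 + 7) / 6 = 29/6 = 4.8333
  mean(V) = (7 + 2 + 2 + 8 + 1 + 1) / 6 = 21/6 = 3.5

Step 2 — sample covariance S[i,j] = (1/(n-1)) · Σ_k (x_{k,i} - mean_i) · (x_{k,j} - mean_j), with n-1 = 5.
  S[U,U] = ((-1.8333)·(-1.8333) + (1.1667)·(1.1667) + (-3.8333)·(-3.8333) + (1.1667)·(1.1667) + (1.1667)·(1.1667) + (2.1667)·(2.1667)) / 5 = 26.8333/5 = 5.3667
  S[U,V] = ((-1.8333)·(3.5) + (1.1667)·(-1.5) + (-3.8333)·(-1.5) + (1.1667)·(4.5) + (1.1667)·(-2.5) + (2.1667)·(-2.5)) / 5 = -5.5/5 = -1.1
  S[V,V] = ((3.5)·(3.5) + (-1.5)·(-1.5) + (-1.5)·(-1.5) + (4.5)·(4.5) + (-2.5)·(-2.5) + (-2.5)·(-2.5)) / 5 = 49.5/5 = 9.9

S is symmetric (S[j,i] = S[i,j]). Assembling:

S = [[5.3667, -1.1],
 [-1.1, 9.9]]
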